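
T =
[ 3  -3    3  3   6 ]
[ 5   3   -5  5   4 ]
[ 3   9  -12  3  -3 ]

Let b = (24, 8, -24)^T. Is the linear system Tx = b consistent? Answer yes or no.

yes

Row reduce the augmented matrix [T | b].
R2 ← R2 − (5/3)·R1: [0, 8, -10, 0, -6, -32]
R3 ← R3 − R1: [0, 12, -15, 0, -9, -48]
R3 ← R3 − (3/2)·R2: [0, 0, 0, 0, 0, 0]
The echelon form has 2 nonzero rows, and every pivot lies in the first 5 columns, so rank(T) = rank([T|b]) = 2.
The system is consistent.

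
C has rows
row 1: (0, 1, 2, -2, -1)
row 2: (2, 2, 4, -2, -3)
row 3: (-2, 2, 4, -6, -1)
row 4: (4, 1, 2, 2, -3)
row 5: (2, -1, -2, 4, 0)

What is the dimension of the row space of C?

Row reduce to echelon form.
Swap R1 ↔ R2
R3 ← R3 + R1: [0, 4, 8, -8, -4]
R4 ← R4 − (2)·R1: [0, -3, -6, 6, 3]
R5 ← R5 − R1: [0, -3, -6, 6, 3]
R3 ← R3 − (4)·R2: [0, 0, 0, 0, 0]
R4 ← R4 + (3)·R2: [0, 0, 0, 0, 0]
R5 ← R5 + (3)·R2: [0, 0, 0, 0, 0]
Echelon form has 2 nonzero rows, so rank(C) = 2.
The row space has dimension equal to the rank: 2.

2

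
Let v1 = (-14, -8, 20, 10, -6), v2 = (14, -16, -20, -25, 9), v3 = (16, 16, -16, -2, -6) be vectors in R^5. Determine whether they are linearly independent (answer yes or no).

Form the matrix with these vectors as rows and row reduce.
R2 ← R2 + R1: [0, -24, 0, -15, 3]
R3 ← R3 + (8/7)·R1: [0, 48/7, 48/7, 66/7, -90/7]
R3 ← R3 + (2/7)·R2: [0, 0, 48/7, 36/7, -12]
3 nonzero rows, so the 3 vectors span a space of dimension 3.
Since 3 = 3, the vectors are linearly independent.

yes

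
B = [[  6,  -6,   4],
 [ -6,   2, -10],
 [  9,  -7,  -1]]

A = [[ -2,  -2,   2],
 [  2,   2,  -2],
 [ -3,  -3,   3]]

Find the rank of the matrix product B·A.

First compute BA:
[[-36, -36,  36],
 [ 46,  46, -46],
 [-29, -29,  29]]
Now row reduce the product.
R2 ← R2 + (23/18)·R1: [0, 0, 0]
R3 ← R3 − (29/36)·R1: [0, 0, 0]
1 nonzero row, so rank(BA) = 1.

1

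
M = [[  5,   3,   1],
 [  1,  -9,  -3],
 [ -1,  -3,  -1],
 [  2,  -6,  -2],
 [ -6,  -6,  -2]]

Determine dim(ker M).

1

Row reduce to echelon form.
R2 ← R2 − (1/5)·R1: [0, -48/5, -16/5]
R3 ← R3 + (1/5)·R1: [0, -12/5, -4/5]
R4 ← R4 − (2/5)·R1: [0, -36/5, -12/5]
R5 ← R5 + (6/5)·R1: [0, -12/5, -4/5]
R3 ← R3 − (1/4)·R2: [0, 0, 0]
R4 ← R4 − (3/4)·R2: [0, 0, 0]
R5 ← R5 − (1/4)·R2: [0, 0, 0]
2 nonzero rows, so rank(M) = 2.
M has 3 columns; by rank–nullity, nullity = 3 − 2 = 1.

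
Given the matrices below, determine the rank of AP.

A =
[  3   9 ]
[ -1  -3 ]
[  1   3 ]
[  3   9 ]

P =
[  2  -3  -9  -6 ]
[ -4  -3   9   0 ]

First compute AP:
[[-30, -36,  54, -18],
 [ 10,  12, -18,   6],
 [-10, -12,  18,  -6],
 [-30, -36,  54, -18]]
Now row reduce the product.
R2 ← R2 + (1/3)·R1: [0, 0, 0, 0]
R3 ← R3 − (1/3)·R1: [0, 0, 0, 0]
R4 ← R4 − R1: [0, 0, 0, 0]
1 nonzero row, so rank(AP) = 1.

1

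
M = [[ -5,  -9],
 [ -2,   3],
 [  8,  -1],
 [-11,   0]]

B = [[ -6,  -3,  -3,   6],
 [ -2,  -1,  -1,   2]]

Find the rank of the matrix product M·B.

1

First compute MB:
[[ 48,  24,  24, -48],
 [  6,   3,   3,  -6],
 [-46, -23, -23,  46],
 [ 66,  33,  33, -66]]
Now row reduce the product.
R2 ← R2 − (1/8)·R1: [0, 0, 0, 0]
R3 ← R3 + (23/24)·R1: [0, 0, 0, 0]
R4 ← R4 − (11/8)·R1: [0, 0, 0, 0]
1 nonzero row, so rank(MB) = 1.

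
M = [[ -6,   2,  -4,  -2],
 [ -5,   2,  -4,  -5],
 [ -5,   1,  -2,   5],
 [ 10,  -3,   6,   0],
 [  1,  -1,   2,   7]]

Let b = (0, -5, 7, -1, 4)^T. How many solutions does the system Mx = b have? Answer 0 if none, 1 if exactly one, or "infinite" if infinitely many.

Row reduce the augmented matrix [M | b].
R2 ← R2 − (5/6)·R1: [0, 1/3, -2/3, -10/3, -5]
R3 ← R3 − (5/6)·R1: [0, -2/3, 4/3, 20/3, 7]
R4 ← R4 + (5/3)·R1: [0, 1/3, -2/3, -10/3, -1]
R5 ← R5 + (1/6)·R1: [0, -2/3, 4/3, 20/3, 4]
R3 ← R3 + (2)·R2: [0, 0, 0, 0, -3]
R4 ← R4 − R2: [0, 0, 0, 0, 4]
R5 ← R5 + (2)·R2: [0, 0, 0, 0, -6]
R4 ← R4 + (4/3)·R3: [0, 0, 0, 0, 0]
R5 ← R5 − (2)·R3: [0, 0, 0, 0, 0]
The echelon form has 3 nonzero rows; the last pivot sits in the augmented column, so rank(M) = 2 but rank([M|b]) = 3.
Since the ranks differ, the system is inconsistent.
It has no solutions.

0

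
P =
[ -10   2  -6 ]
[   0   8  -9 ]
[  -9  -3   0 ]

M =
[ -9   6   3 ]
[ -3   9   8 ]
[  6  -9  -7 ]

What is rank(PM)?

First compute PM:
[[ 48,  12,  28],
 [-78, 153, 127],
 [ 90, -81, -51]]
Now row reduce the product.
R2 ← R2 + (13/8)·R1: [0, 345/2, 345/2]
R3 ← R3 − (15/8)·R1: [0, -207/2, -207/2]
R3 ← R3 + (3/5)·R2: [0, 0, 0]
2 nonzero rows, so rank(PM) = 2.

2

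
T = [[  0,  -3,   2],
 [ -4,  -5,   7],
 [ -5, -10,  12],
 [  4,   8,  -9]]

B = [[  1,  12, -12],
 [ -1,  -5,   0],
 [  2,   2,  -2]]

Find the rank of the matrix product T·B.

First compute TB:
[[  7,  19,  -4],
 [ 15,  -9,  34],
 [ 29,  14,  36],
 [-22, -10, -30]]
Now row reduce the product.
R2 ← R2 − (15/7)·R1: [0, -348/7, 298/7]
R3 ← R3 − (29/7)·R1: [0, -453/7, 368/7]
R4 ← R4 + (22/7)·R1: [0, 348/7, -298/7]
R3 ← R3 − (151/116)·R2: [0, 0, -165/58]
R4 ← R4 + R2: [0, 0, 0]
3 nonzero rows, so rank(TB) = 3.

3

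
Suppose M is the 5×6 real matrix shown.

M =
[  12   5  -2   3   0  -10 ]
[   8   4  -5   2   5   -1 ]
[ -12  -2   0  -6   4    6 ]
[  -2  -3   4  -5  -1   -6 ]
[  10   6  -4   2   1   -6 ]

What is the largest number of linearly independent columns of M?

5

Row reduce to echelon form.
R2 ← R2 − (2/3)·R1: [0, 2/3, -11/3, 0, 5, 17/3]
R3 ← R3 + R1: [0, 3, -2, -3, 4, -4]
R4 ← R4 + (1/6)·R1: [0, -13/6, 11/3, -9/2, -1, -23/3]
R5 ← R5 − (5/6)·R1: [0, 11/6, -7/3, -1/2, 1, 7/3]
R3 ← R3 − (9/2)·R2: [0, 0, 29/2, -3, -37/2, -59/2]
R4 ← R4 + (13/4)·R2: [0, 0, -33/4, -9/2, 61/4, 43/4]
R5 ← R5 − (11/4)·R2: [0, 0, 31/4, -1/2, -51/4, -53/4]
R4 ← R4 + (33/58)·R3: [0, 0, 0, -180/29, 137/29, -175/29]
R5 ← R5 − (31/58)·R3: [0, 0, 0, 32/29, -83/29, 73/29]
R5 ← R5 + (8/45)·R4: [0, 0, 0, 0, -91/45, 13/9]
Echelon form has 5 nonzero rows, so rank(M) = 5.
The rank gives the maximum number of linearly independent columns: 5.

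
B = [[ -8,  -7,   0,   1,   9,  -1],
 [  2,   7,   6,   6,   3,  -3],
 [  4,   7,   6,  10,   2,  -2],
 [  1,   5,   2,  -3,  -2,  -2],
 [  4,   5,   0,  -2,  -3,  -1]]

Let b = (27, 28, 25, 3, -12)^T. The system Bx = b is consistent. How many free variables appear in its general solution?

Row reduce the augmented matrix [B | b].
R2 ← R2 + (1/4)·R1: [0, 21/4, 6, 25/4, 21/4, -13/4, 139/4]
R3 ← R3 + (1/2)·R1: [0, 7/2, 6, 21/2, 13/2, -5/2, 77/2]
R4 ← R4 + (1/8)·R1: [0, 33/8, 2, -23/8, -7/8, -17/8, 51/8]
R5 ← R5 + (1/2)·R1: [0, 3/2, 0, -3/2, 3/2, -3/2, 3/2]
R3 ← R3 − (2/3)·R2: [0, 0, 2, 19/3, 3, -1/3, 46/3]
R4 ← R4 − (11/14)·R2: [0, 0, -19/7, -109/14, -5, 3/7, -293/14]
R5 ← R5 − (2/7)·R2: [0, 0, -12/7, -23/7, 0, -4/7, -59/7]
R4 ← R4 + (19/14)·R3: [0, 0, 0, 17/21, -13/14, -1/42, -5/42]
R5 ← R5 + (6/7)·R3: [0, 0, 0, 15/7, 18/7, -6/7, 33/7]
R5 ← R5 − (45/17)·R4: [0, 0, 0, 0, 171/34, -27/34, 171/34]
The echelon form has 5 nonzero rows, and every pivot lies in the first 6 columns, so rank(B) = rank([B|b]) = 5.
The system is consistent.
Free variables = (unknowns) − (rank) = 6 − 5 = 1.

1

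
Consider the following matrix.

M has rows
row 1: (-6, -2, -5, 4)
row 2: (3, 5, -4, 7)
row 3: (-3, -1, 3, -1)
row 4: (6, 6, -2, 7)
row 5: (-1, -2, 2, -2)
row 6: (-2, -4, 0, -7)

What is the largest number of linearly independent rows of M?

Row reduce to echelon form.
R2 ← R2 + (1/2)·R1: [0, 4, -13/2, 9]
R3 ← R3 − (1/2)·R1: [0, 0, 11/2, -3]
R4 ← R4 + R1: [0, 4, -7, 11]
R5 ← R5 − (1/6)·R1: [0, -5/3, 17/6, -8/3]
R6 ← R6 − (1/3)·R1: [0, -10/3, 5/3, -25/3]
R4 ← R4 − R2: [0, 0, -1/2, 2]
R5 ← R5 + (5/12)·R2: [0, 0, 1/8, 13/12]
R6 ← R6 + (5/6)·R2: [0, 0, -15/4, -5/6]
R4 ← R4 + (1/11)·R3: [0, 0, 0, 19/11]
R5 ← R5 − (1/44)·R3: [0, 0, 0, 38/33]
R6 ← R6 + (15/22)·R3: [0, 0, 0, -95/33]
R5 ← R5 − (2/3)·R4: [0, 0, 0, 0]
R6 ← R6 + (5/3)·R4: [0, 0, 0, 0]
Echelon form has 4 nonzero rows, so rank(M) = 4.
The rank gives the maximum number of linearly independent rows: 4.

4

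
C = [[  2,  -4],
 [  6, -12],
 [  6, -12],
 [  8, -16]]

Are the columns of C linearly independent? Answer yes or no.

Row reduce C to echelon form.
R2 ← R2 − (3)·R1: [0, 0]
R3 ← R3 − (3)·R1: [0, 0]
R4 ← R4 − (4)·R1: [0, 0]
1 pivot among 2 columns.
Only 1 < 2 pivot columns, so the columns are linearly dependent.

no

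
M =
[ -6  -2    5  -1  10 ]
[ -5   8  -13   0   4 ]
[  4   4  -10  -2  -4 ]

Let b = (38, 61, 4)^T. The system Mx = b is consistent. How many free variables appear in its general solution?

2

Row reduce the augmented matrix [M | b].
R2 ← R2 − (5/6)·R1: [0, 29/3, -103/6, 5/6, -13/3, 88/3]
R3 ← R3 + (2/3)·R1: [0, 8/3, -20/3, -8/3, 8/3, 88/3]
R3 ← R3 − (8/29)·R2: [0, 0, -56/29, -84/29, 112/29, 616/29]
The echelon form has 3 nonzero rows, and every pivot lies in the first 5 columns, so rank(M) = rank([M|b]) = 3.
The system is consistent.
Free variables = (unknowns) − (rank) = 5 − 3 = 2.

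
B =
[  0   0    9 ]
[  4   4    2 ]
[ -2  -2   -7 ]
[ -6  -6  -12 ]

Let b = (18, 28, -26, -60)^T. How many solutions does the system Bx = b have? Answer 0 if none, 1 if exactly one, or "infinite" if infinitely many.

infinite

Row reduce the augmented matrix [B | b].
Swap R1 ↔ R2
R3 ← R3 + (1/2)·R1: [0, 0, -6, -12]
R4 ← R4 + (3/2)·R1: [0, 0, -9, -18]
R3 ← R3 + (2/3)·R2: [0, 0, 0, 0]
R4 ← R4 + R2: [0, 0, 0, 0]
The echelon form has 2 nonzero rows, and every pivot lies in the first 3 columns, so rank(B) = rank([B|b]) = 2.
The system is consistent.
rank = 2 < 3 unknowns, so there are infinitely many solutions.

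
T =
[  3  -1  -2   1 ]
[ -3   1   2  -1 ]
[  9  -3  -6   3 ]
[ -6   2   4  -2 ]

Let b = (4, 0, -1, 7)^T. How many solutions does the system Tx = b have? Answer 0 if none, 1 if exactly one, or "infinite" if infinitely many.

0

Row reduce the augmented matrix [T | b].
R2 ← R2 + R1: [0, 0, 0, 0, 4]
R3 ← R3 − (3)·R1: [0, 0, 0, 0, -13]
R4 ← R4 + (2)·R1: [0, 0, 0, 0, 15]
R3 ← R3 + (13/4)·R2: [0, 0, 0, 0, 0]
R4 ← R4 − (15/4)·R2: [0, 0, 0, 0, 0]
The echelon form has 2 nonzero rows; the last pivot sits in the augmented column, so rank(T) = 1 but rank([T|b]) = 2.
Since the ranks differ, the system is inconsistent.
It has no solutions.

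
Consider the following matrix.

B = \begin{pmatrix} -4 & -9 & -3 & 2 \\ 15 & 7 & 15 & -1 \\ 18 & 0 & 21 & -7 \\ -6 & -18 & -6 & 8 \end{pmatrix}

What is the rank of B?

4

Row reduce to echelon form.
R2 ← R2 + (15/4)·R1: [0, -107/4, 15/4, 13/2]
R3 ← R3 + (9/2)·R1: [0, -81/2, 15/2, 2]
R4 ← R4 − (3/2)·R1: [0, -9/2, -3/2, 5]
R3 ← R3 − (162/107)·R2: [0, 0, 195/107, -839/107]
R4 ← R4 − (18/107)·R2: [0, 0, -228/107, 418/107]
R4 ← R4 + (76/65)·R3: [0, 0, 0, -342/65]
Echelon form has 4 nonzero rows, so rank(B) = 4.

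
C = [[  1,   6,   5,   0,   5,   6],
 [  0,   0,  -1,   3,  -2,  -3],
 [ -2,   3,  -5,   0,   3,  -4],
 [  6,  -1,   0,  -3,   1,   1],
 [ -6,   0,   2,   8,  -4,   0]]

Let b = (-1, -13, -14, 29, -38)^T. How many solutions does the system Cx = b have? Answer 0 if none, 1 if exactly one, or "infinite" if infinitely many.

infinite

Row reduce the augmented matrix [C | b].
R3 ← R3 + (2)·R1: [0, 15, 5, 0, 13, 8, -16]
R4 ← R4 − (6)·R1: [0, -37, -30, -3, -29, -35, 35]
R5 ← R5 + (6)·R1: [0, 36, 32, 8, 26, 36, -44]
Swap R2 ↔ R3
R4 ← R4 + (37/15)·R2: [0, 0, -53/3, -3, 46/15, -229/15, -67/15]
R5 ← R5 − (12/5)·R2: [0, 0, 20, 8, -26/5, 84/5, -28/5]
R4 ← R4 − (53/3)·R3: [0, 0, 0, -56, 192/5, 566/15, 1126/5]
R5 ← R5 + (20)·R3: [0, 0, 0, 68, -226/5, -216/5, -1328/5]
R5 ← R5 + (17/14)·R4: [0, 0, 0, 0, 10/7, 55/21, 55/7]
The echelon form has 5 nonzero rows, and every pivot lies in the first 6 columns, so rank(C) = rank([C|b]) = 5.
The system is consistent.
rank = 5 < 6 unknowns, so there are infinitely many solutions.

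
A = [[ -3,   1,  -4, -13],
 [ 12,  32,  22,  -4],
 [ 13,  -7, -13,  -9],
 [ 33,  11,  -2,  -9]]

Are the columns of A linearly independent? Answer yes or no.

yes

Row reduce A to echelon form.
R2 ← R2 + (4)·R1: [0, 36, 6, -56]
R3 ← R3 + (13/3)·R1: [0, -8/3, -91/3, -196/3]
R4 ← R4 + (11)·R1: [0, 22, -46, -152]
R3 ← R3 + (2/27)·R2: [0, 0, -269/9, -1876/27]
R4 ← R4 − (11/18)·R2: [0, 0, -149/3, -1060/9]
R4 ← R4 − (447/269)·R3: [0, 0, 0, -624/269]
4 pivots among 4 columns.
Every column is a pivot column, so the columns are linearly independent.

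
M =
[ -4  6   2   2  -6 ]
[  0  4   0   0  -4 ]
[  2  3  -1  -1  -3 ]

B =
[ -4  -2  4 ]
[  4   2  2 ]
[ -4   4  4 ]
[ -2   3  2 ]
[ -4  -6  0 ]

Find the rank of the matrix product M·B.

2

First compute MB:
[[ 52,  70,   8],
 [ 32,  32,   8],
 [ 22,  13,   8]]
Now row reduce the product.
R2 ← R2 − (8/13)·R1: [0, -144/13, 40/13]
R3 ← R3 − (11/26)·R1: [0, -216/13, 60/13]
R3 ← R3 − (3/2)·R2: [0, 0, 0]
2 nonzero rows, so rank(MB) = 2.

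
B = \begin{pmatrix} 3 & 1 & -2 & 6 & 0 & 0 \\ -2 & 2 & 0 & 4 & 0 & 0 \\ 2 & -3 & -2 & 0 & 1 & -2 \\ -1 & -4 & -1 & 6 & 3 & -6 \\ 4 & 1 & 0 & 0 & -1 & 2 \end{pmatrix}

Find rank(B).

Row reduce to echelon form.
R2 ← R2 + (2/3)·R1: [0, 8/3, -4/3, 8, 0, 0]
R3 ← R3 − (2/3)·R1: [0, -11/3, -2/3, -4, 1, -2]
R4 ← R4 + (1/3)·R1: [0, -11/3, -5/3, 8, 3, -6]
R5 ← R5 − (4/3)·R1: [0, -1/3, 8/3, -8, -1, 2]
R3 ← R3 + (11/8)·R2: [0, 0, -5/2, 7, 1, -2]
R4 ← R4 + (11/8)·R2: [0, 0, -7/2, 19, 3, -6]
R5 ← R5 + (1/8)·R2: [0, 0, 5/2, -7, -1, 2]
R4 ← R4 − (7/5)·R3: [0, 0, 0, 46/5, 8/5, -16/5]
R5 ← R5 + R3: [0, 0, 0, 0, 0, 0]
Echelon form has 4 nonzero rows, so rank(B) = 4.

4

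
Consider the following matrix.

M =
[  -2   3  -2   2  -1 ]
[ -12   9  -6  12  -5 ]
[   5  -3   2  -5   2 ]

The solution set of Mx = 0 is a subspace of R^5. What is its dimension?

3

Row reduce to echelon form.
R2 ← R2 − (6)·R1: [0, -9, 6, 0, 1]
R3 ← R3 + (5/2)·R1: [0, 9/2, -3, 0, -1/2]
R3 ← R3 + (1/2)·R2: [0, 0, 0, 0, 0]
2 nonzero rows, so rank(M) = 2.
M has 5 columns; by rank–nullity, nullity = 5 − 2 = 3.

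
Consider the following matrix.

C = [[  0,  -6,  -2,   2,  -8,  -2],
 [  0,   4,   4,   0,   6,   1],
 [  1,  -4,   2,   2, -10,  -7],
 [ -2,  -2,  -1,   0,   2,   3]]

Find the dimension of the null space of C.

2

Row reduce to echelon form.
Swap R1 ↔ R3
R4 ← R4 + (2)·R1: [0, -10, 3, 4, -18, -11]
R3 ← R3 + (3/2)·R2: [0, 0, 4, 2, 1, -1/2]
R4 ← R4 + (5/2)·R2: [0, 0, 13, 4, -3, -17/2]
R4 ← R4 − (13/4)·R3: [0, 0, 0, -5/2, -25/4, -55/8]
4 nonzero rows, so rank(C) = 4.
C has 6 columns; by rank–nullity, nullity = 6 − 4 = 2.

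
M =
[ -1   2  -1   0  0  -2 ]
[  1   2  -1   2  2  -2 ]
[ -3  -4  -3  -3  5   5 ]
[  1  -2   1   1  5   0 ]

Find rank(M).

4

Row reduce to echelon form.
R2 ← R2 + R1: [0, 4, -2, 2, 2, -4]
R3 ← R3 − (3)·R1: [0, -10, 0, -3, 5, 11]
R4 ← R4 + R1: [0, 0, 0, 1, 5, -2]
R3 ← R3 + (5/2)·R2: [0, 0, -5, 2, 10, 1]
Echelon form has 4 nonzero rows, so rank(M) = 4.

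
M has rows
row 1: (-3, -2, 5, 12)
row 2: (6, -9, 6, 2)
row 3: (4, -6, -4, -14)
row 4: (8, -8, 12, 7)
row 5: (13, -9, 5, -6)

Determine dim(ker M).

0

Row reduce to echelon form.
R2 ← R2 + (2)·R1: [0, -13, 16, 26]
R3 ← R3 + (4/3)·R1: [0, -26/3, 8/3, 2]
R4 ← R4 + (8/3)·R1: [0, -40/3, 76/3, 39]
R5 ← R5 + (13/3)·R1: [0, -53/3, 80/3, 46]
R3 ← R3 − (2/3)·R2: [0, 0, -8, -46/3]
R4 ← R4 − (40/39)·R2: [0, 0, 116/13, 37/3]
R5 ← R5 − (53/39)·R2: [0, 0, 64/13, 32/3]
R4 ← R4 + (29/26)·R3: [0, 0, 0, -62/13]
R5 ← R5 + (8/13)·R3: [0, 0, 0, 16/13]
R5 ← R5 + (8/31)·R4: [0, 0, 0, 0]
4 nonzero rows, so rank(M) = 4.
M has 4 columns; by rank–nullity, nullity = 4 − 4 = 0.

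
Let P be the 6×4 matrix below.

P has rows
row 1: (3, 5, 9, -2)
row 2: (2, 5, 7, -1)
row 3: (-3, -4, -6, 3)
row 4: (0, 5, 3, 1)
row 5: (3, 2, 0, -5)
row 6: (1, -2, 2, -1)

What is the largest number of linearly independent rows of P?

Row reduce to echelon form.
R2 ← R2 − (2/3)·R1: [0, 5/3, 1, 1/3]
R3 ← R3 + R1: [0, 1, 3, 1]
R5 ← R5 − R1: [0, -3, -9, -3]
R6 ← R6 − (1/3)·R1: [0, -11/3, -1, -1/3]
R3 ← R3 − (3/5)·R2: [0, 0, 12/5, 4/5]
R4 ← R4 − (3)·R2: [0, 0, 0, 0]
R5 ← R5 + (9/5)·R2: [0, 0, -36/5, -12/5]
R6 ← R6 + (11/5)·R2: [0, 0, 6/5, 2/5]
R5 ← R5 + (3)·R3: [0, 0, 0, 0]
R6 ← R6 − (1/2)·R3: [0, 0, 0, 0]
Echelon form has 3 nonzero rows, so rank(P) = 3.
The rank gives the maximum number of linearly independent rows: 3.

3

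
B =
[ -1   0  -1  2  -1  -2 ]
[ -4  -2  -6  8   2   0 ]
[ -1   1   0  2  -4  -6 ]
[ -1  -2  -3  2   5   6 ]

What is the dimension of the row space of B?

Row reduce to echelon form.
R2 ← R2 − (4)·R1: [0, -2, -2, 0, 6, 8]
R3 ← R3 − R1: [0, 1, 1, 0, -3, -4]
R4 ← R4 − R1: [0, -2, -2, 0, 6, 8]
R3 ← R3 + (1/2)·R2: [0, 0, 0, 0, 0, 0]
R4 ← R4 − R2: [0, 0, 0, 0, 0, 0]
Echelon form has 2 nonzero rows, so rank(B) = 2.
The row space has dimension equal to the rank: 2.

2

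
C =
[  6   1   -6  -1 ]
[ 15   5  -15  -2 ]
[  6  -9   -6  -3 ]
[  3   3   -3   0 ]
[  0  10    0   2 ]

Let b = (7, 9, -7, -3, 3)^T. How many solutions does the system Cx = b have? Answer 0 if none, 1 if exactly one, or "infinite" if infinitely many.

Row reduce the augmented matrix [C | b].
R2 ← R2 − (5/2)·R1: [0, 5/2, 0, 1/2, -17/2]
R3 ← R3 − R1: [0, -10, 0, -2, -14]
R4 ← R4 − (1/2)·R1: [0, 5/2, 0, 1/2, -13/2]
R3 ← R3 + (4)·R2: [0, 0, 0, 0, -48]
R4 ← R4 − R2: [0, 0, 0, 0, 2]
R5 ← R5 − (4)·R2: [0, 0, 0, 0, 37]
R4 ← R4 + (1/24)·R3: [0, 0, 0, 0, 0]
R5 ← R5 + (37/48)·R3: [0, 0, 0, 0, 0]
The echelon form has 3 nonzero rows; the last pivot sits in the augmented column, so rank(C) = 2 but rank([C|b]) = 3.
Since the ranks differ, the system is inconsistent.
It has no solutions.

0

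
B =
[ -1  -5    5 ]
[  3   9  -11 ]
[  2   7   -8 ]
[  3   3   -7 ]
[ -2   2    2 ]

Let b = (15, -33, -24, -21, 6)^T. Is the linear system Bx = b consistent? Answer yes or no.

yes

Row reduce the augmented matrix [B | b].
R2 ← R2 + (3)·R1: [0, -6, 4, 12]
R3 ← R3 + (2)·R1: [0, -3, 2, 6]
R4 ← R4 + (3)·R1: [0, -12, 8, 24]
R5 ← R5 − (2)·R1: [0, 12, -8, -24]
R3 ← R3 − (1/2)·R2: [0, 0, 0, 0]
R4 ← R4 − (2)·R2: [0, 0, 0, 0]
R5 ← R5 + (2)·R2: [0, 0, 0, 0]
The echelon form has 2 nonzero rows, and every pivot lies in the first 3 columns, so rank(B) = rank([B|b]) = 2.
The system is consistent.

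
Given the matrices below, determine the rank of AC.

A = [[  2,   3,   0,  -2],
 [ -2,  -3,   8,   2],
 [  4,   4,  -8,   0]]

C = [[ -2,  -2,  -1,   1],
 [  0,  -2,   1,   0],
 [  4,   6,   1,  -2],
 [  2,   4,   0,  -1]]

First compute AC:
[[ -8, -18,   1,   4],
 [ 40,  66,   7, -20],
 [-40, -64,  -8,  20]]
Now row reduce the product.
R2 ← R2 + (5)·R1: [0, -24, 12, 0]
R3 ← R3 − (5)·R1: [0, 26, -13, 0]
R3 ← R3 + (13/12)·R2: [0, 0, 0, 0]
2 nonzero rows, so rank(AC) = 2.

2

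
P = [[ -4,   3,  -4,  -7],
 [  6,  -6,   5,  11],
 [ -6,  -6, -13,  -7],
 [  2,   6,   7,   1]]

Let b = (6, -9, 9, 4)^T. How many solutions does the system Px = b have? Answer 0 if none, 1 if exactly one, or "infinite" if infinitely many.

0

Row reduce the augmented matrix [P | b].
R2 ← R2 + (3/2)·R1: [0, -3/2, -1, 1/2, 0]
R3 ← R3 − (3/2)·R1: [0, -21/2, -7, 7/2, 0]
R4 ← R4 + (1/2)·R1: [0, 15/2, 5, -5/2, 7]
R3 ← R3 − (7)·R2: [0, 0, 0, 0, 0]
R4 ← R4 + (5)·R2: [0, 0, 0, 0, 7]
Swap R3 ↔ R4
The echelon form has 3 nonzero rows; the last pivot sits in the augmented column, so rank(P) = 2 but rank([P|b]) = 3.
Since the ranks differ, the system is inconsistent.
It has no solutions.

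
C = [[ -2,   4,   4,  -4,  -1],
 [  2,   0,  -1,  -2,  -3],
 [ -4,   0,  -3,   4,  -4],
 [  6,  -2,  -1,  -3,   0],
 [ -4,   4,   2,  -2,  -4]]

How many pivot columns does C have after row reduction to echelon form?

Row reduce to echelon form.
R2 ← R2 + R1: [0, 4, 3, -6, -4]
R3 ← R3 − (2)·R1: [0, -8, -11, 12, -2]
R4 ← R4 + (3)·R1: [0, 10, 11, -15, -3]
R5 ← R5 − (2)·R1: [0, -4, -6, 6, -2]
R3 ← R3 + (2)·R2: [0, 0, -5, 0, -10]
R4 ← R4 − (5/2)·R2: [0, 0, 7/2, 0, 7]
R5 ← R5 + R2: [0, 0, -3, 0, -6]
R4 ← R4 + (7/10)·R3: [0, 0, 0, 0, 0]
R5 ← R5 − (3/5)·R3: [0, 0, 0, 0, 0]
Echelon form has 3 nonzero rows, so rank(C) = 3.
Each nonzero row contributes one pivot column: 3 pivot columns.

3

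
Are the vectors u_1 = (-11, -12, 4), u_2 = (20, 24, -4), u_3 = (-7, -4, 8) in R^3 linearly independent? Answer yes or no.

no

Form the matrix with these vectors as rows and row reduce.
R2 ← R2 + (20/11)·R1: [0, 24/11, 36/11]
R3 ← R3 − (7/11)·R1: [0, 40/11, 60/11]
R3 ← R3 − (5/3)·R2: [0, 0, 0]
2 nonzero rows, so the 3 vectors span a space of dimension 2.
Since 2 < 3, the vectors are linearly dependent.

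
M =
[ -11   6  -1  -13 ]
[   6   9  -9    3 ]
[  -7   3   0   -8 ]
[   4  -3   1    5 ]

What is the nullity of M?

Row reduce to echelon form.
R2 ← R2 + (6/11)·R1: [0, 135/11, -105/11, -45/11]
R3 ← R3 − (7/11)·R1: [0, -9/11, 7/11, 3/11]
R4 ← R4 + (4/11)·R1: [0, -9/11, 7/11, 3/11]
R3 ← R3 + (1/15)·R2: [0, 0, 0, 0]
R4 ← R4 + (1/15)·R2: [0, 0, 0, 0]
2 nonzero rows, so rank(M) = 2.
M has 4 columns; by rank–nullity, nullity = 4 − 2 = 2.

2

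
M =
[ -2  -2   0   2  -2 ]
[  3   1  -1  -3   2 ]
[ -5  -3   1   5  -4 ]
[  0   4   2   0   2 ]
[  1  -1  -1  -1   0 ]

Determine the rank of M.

2

Row reduce to echelon form.
R2 ← R2 + (3/2)·R1: [0, -2, -1, 0, -1]
R3 ← R3 − (5/2)·R1: [0, 2, 1, 0, 1]
R5 ← R5 + (1/2)·R1: [0, -2, -1, 0, -1]
R3 ← R3 + R2: [0, 0, 0, 0, 0]
R4 ← R4 + (2)·R2: [0, 0, 0, 0, 0]
R5 ← R5 − R2: [0, 0, 0, 0, 0]
Echelon form has 2 nonzero rows, so rank(M) = 2.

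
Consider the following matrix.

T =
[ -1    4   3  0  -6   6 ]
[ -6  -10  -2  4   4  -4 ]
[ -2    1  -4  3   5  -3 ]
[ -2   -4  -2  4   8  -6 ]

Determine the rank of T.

4

Row reduce to echelon form.
R2 ← R2 − (6)·R1: [0, -34, -20, 4, 40, -40]
R3 ← R3 − (2)·R1: [0, -7, -10, 3, 17, -15]
R4 ← R4 − (2)·R1: [0, -12, -8, 4, 20, -18]
R3 ← R3 − (7/34)·R2: [0, 0, -100/17, 37/17, 149/17, -115/17]
R4 ← R4 − (6/17)·R2: [0, 0, -16/17, 44/17, 100/17, -66/17]
R4 ← R4 − (4/25)·R3: [0, 0, 0, 56/25, 112/25, -14/5]
Echelon form has 4 nonzero rows, so rank(T) = 4.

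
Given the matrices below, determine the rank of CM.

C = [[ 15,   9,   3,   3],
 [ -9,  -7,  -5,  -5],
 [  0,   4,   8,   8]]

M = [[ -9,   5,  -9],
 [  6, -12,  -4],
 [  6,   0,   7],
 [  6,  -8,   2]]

First compute CM:
[[-45, -57, -144],
 [-21,  79,  64],
 [120, -112,  56]]
Now row reduce the product.
R2 ← R2 − (7/15)·R1: [0, 528/5, 656/5]
R3 ← R3 + (8/3)·R1: [0, -264, -328]
R3 ← R3 + (5/2)·R2: [0, 0, 0]
2 nonzero rows, so rank(CM) = 2.

2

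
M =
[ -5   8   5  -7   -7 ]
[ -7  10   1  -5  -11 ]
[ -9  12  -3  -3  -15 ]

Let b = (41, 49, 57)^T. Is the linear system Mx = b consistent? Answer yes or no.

Row reduce the augmented matrix [M | b].
R2 ← R2 − (7/5)·R1: [0, -6/5, -6, 24/5, -6/5, -42/5]
R3 ← R3 − (9/5)·R1: [0, -12/5, -12, 48/5, -12/5, -84/5]
R3 ← R3 − (2)·R2: [0, 0, 0, 0, 0, 0]
The echelon form has 2 nonzero rows, and every pivot lies in the first 5 columns, so rank(M) = rank([M|b]) = 2.
The system is consistent.

yes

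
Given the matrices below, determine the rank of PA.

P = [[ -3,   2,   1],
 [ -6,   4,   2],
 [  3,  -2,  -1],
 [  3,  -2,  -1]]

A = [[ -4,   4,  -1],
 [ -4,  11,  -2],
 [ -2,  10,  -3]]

1

First compute PA:
[[  2,  20,  -4],
 [  4,  40,  -8],
 [ -2, -20,   4],
 [ -2, -20,   4]]
Now row reduce the product.
R2 ← R2 − (2)·R1: [0, 0, 0]
R3 ← R3 + R1: [0, 0, 0]
R4 ← R4 + R1: [0, 0, 0]
1 nonzero row, so rank(PA) = 1.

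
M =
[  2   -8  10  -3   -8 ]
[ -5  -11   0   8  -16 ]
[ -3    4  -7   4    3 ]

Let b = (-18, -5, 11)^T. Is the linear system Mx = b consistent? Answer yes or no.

Row reduce the augmented matrix [M | b].
R2 ← R2 + (5/2)·R1: [0, -31, 25, 1/2, -36, -50]
R3 ← R3 + (3/2)·R1: [0, -8, 8, -1/2, -9, -16]
R3 ← R3 − (8/31)·R2: [0, 0, 48/31, -39/62, 9/31, -96/31]
The echelon form has 3 nonzero rows, and every pivot lies in the first 5 columns, so rank(M) = rank([M|b]) = 3.
The system is consistent.

yes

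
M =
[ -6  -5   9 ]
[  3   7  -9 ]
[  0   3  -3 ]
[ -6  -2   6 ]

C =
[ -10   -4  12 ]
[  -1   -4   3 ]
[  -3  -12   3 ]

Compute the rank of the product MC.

First compute MC:
[[ 38, -64, -60],
 [-10,  68,  30],
 [  6,  24,   0],
 [ 44, -40, -60]]
Now row reduce the product.
R2 ← R2 + (5/19)·R1: [0, 972/19, 270/19]
R3 ← R3 − (3/19)·R1: [0, 648/19, 180/19]
R4 ← R4 − (22/19)·R1: [0, 648/19, 180/19]
R3 ← R3 − (2/3)·R2: [0, 0, 0]
R4 ← R4 − (2/3)·R2: [0, 0, 0]
2 nonzero rows, so rank(MC) = 2.

2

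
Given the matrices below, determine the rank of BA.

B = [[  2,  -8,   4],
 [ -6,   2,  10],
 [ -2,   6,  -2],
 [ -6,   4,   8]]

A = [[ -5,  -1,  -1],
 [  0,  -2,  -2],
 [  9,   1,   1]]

2

First compute BA:
[[ 26,  18,  18],
 [120,  12,  12],
 [ -8, -12, -12],
 [102,   6,   6]]
Now row reduce the product.
R2 ← R2 − (60/13)·R1: [0, -924/13, -924/13]
R3 ← R3 + (4/13)·R1: [0, -84/13, -84/13]
R4 ← R4 − (51/13)·R1: [0, -840/13, -840/13]
R3 ← R3 − (1/11)·R2: [0, 0, 0]
R4 ← R4 − (10/11)·R2: [0, 0, 0]
2 nonzero rows, so rank(BA) = 2.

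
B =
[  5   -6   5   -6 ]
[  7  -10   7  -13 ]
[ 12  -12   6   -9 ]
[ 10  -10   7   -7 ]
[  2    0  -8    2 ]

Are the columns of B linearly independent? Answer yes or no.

no

Row reduce B to echelon form.
R2 ← R2 − (7/5)·R1: [0, -8/5, 0, -23/5]
R3 ← R3 − (12/5)·R1: [0, 12/5, -6, 27/5]
R4 ← R4 − (2)·R1: [0, 2, -3, 5]
R5 ← R5 − (2/5)·R1: [0, 12/5, -10, 22/5]
R3 ← R3 + (3/2)·R2: [0, 0, -6, -3/2]
R4 ← R4 + (5/4)·R2: [0, 0, -3, -3/4]
R5 ← R5 + (3/2)·R2: [0, 0, -10, -5/2]
R4 ← R4 − (1/2)·R3: [0, 0, 0, 0]
R5 ← R5 − (5/3)·R3: [0, 0, 0, 0]
3 pivots among 4 columns.
Only 3 < 4 pivot columns, so the columns are linearly dependent.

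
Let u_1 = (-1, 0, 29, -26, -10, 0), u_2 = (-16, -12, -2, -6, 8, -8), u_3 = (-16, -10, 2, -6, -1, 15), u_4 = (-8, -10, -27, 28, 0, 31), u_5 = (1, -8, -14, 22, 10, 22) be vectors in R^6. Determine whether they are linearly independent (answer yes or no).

yes

Form the matrix with these vectors as rows and row reduce.
R2 ← R2 − (16)·R1: [0, -12, -466, 410, 168, -8]
R3 ← R3 − (16)·R1: [0, -10, -462, 410, 159, 15]
R4 ← R4 − (8)·R1: [0, -10, -259, 236, 80, 31]
R5 ← R5 + R1: [0, -8, 15, -4, 0, 22]
R3 ← R3 − (5/6)·R2: [0, 0, -221/3, 205/3, 19, 65/3]
R4 ← R4 − (5/6)·R2: [0, 0, 388/3, -317/3, -60, 113/3]
R5 ← R5 − (2/3)·R2: [0, 0, 977/3, -832/3, -112, 82/3]
R4 ← R4 + (388/221)·R3: [0, 0, 0, 3161/221, -5888/221, 1287/17]
R5 ← R5 + (977/221)·R3: [0, 0, 0, 5471/221, -6189/221, 2093/17]
R5 ← R5 − (5471/3161)·R4: [0, 0, 0, 0, 57239/3161, -25012/3161]
5 nonzero rows, so the 5 vectors span a space of dimension 5.
Since 5 = 5, the vectors are linearly independent.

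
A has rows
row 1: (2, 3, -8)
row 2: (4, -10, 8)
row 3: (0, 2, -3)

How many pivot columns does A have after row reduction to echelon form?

Row reduce to echelon form.
R2 ← R2 − (2)·R1: [0, -16, 24]
R3 ← R3 + (1/8)·R2: [0, 0, 0]
Echelon form has 2 nonzero rows, so rank(A) = 2.
Each nonzero row contributes one pivot column: 2 pivot columns.

2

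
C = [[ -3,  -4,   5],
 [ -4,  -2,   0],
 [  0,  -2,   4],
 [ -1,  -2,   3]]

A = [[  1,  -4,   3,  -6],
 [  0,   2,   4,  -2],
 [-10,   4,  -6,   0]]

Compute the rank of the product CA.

First compute CA:
[[-53,  24, -55,  26],
 [ -4,  12, -20,  28],
 [-40,  12, -32,   4],
 [-31,  12, -29,  10]]
Now row reduce the product.
R2 ← R2 − (4/53)·R1: [0, 540/53, -840/53, 1380/53]
R3 ← R3 − (40/53)·R1: [0, -324/53, 504/53, -828/53]
R4 ← R4 − (31/53)·R1: [0, -108/53, 168/53, -276/53]
R3 ← R3 + (3/5)·R2: [0, 0, 0, 0]
R4 ← R4 + (1/5)·R2: [0, 0, 0, 0]
2 nonzero rows, so rank(CA) = 2.

2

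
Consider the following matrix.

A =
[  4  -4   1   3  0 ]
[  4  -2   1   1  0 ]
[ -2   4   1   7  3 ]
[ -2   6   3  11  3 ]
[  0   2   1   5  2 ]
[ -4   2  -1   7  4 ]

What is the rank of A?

4

Row reduce to echelon form.
R2 ← R2 − R1: [0, 2, 0, -2, 0]
R3 ← R3 + (1/2)·R1: [0, 2, 3/2, 17/2, 3]
R4 ← R4 + (1/2)·R1: [0, 4, 7/2, 25/2, 3]
R6 ← R6 + R1: [0, -2, 0, 10, 4]
R3 ← R3 − R2: [0, 0, 3/2, 21/2, 3]
R4 ← R4 − (2)·R2: [0, 0, 7/2, 33/2, 3]
R5 ← R5 − R2: [0, 0, 1, 7, 2]
R6 ← R6 + R2: [0, 0, 0, 8, 4]
R4 ← R4 − (7/3)·R3: [0, 0, 0, -8, -4]
R5 ← R5 − (2/3)·R3: [0, 0, 0, 0, 0]
R6 ← R6 + R4: [0, 0, 0, 0, 0]
Echelon form has 4 nonzero rows, so rank(A) = 4.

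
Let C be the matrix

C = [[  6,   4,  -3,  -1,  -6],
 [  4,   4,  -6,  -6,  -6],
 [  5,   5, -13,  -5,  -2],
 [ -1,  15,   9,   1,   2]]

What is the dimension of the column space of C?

Row reduce to echelon form.
R2 ← R2 − (2/3)·R1: [0, 4/3, -4, -16/3, -2]
R3 ← R3 − (5/6)·R1: [0, 5/3, -21/2, -25/6, 3]
R4 ← R4 + (1/6)·R1: [0, 47/3, 17/2, 5/6, 1]
R3 ← R3 − (5/4)·R2: [0, 0, -11/2, 5/2, 11/2]
R4 ← R4 − (47/4)·R2: [0, 0, 111/2, 127/2, 49/2]
R4 ← R4 + (111/11)·R3: [0, 0, 0, 976/11, 80]
Echelon form has 4 nonzero rows, so rank(C) = 4.
The column space has dimension equal to the rank: 4.

4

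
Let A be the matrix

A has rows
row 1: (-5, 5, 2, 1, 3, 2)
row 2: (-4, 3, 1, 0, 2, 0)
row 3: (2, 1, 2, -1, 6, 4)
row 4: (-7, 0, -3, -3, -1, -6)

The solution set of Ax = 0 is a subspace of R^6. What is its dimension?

2

Row reduce to echelon form.
R2 ← R2 − (4/5)·R1: [0, -1, -3/5, -4/5, -2/5, -8/5]
R3 ← R3 + (2/5)·R1: [0, 3, 14/5, -3/5, 36/5, 24/5]
R4 ← R4 − (7/5)·R1: [0, -7, -29/5, -22/5, -26/5, -44/5]
R3 ← R3 + (3)·R2: [0, 0, 1, -3, 6, 0]
R4 ← R4 − (7)·R2: [0, 0, -8/5, 6/5, -12/5, 12/5]
R4 ← R4 + (8/5)·R3: [0, 0, 0, -18/5, 36/5, 12/5]
4 nonzero rows, so rank(A) = 4.
A has 6 columns; by rank–nullity, nullity = 6 − 4 = 2.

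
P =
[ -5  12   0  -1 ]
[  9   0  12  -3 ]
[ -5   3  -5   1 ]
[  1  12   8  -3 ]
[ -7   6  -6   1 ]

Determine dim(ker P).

Row reduce to echelon form.
R2 ← R2 + (9/5)·R1: [0, 108/5, 12, -24/5]
R3 ← R3 − R1: [0, -9, -5, 2]
R4 ← R4 + (1/5)·R1: [0, 72/5, 8, -16/5]
R5 ← R5 − (7/5)·R1: [0, -54/5, -6, 12/5]
R3 ← R3 + (5/12)·R2: [0, 0, 0, 0]
R4 ← R4 − (2/3)·R2: [0, 0, 0, 0]
R5 ← R5 + (1/2)·R2: [0, 0, 0, 0]
2 nonzero rows, so rank(P) = 2.
P has 4 columns; by rank–nullity, nullity = 4 − 2 = 2.

2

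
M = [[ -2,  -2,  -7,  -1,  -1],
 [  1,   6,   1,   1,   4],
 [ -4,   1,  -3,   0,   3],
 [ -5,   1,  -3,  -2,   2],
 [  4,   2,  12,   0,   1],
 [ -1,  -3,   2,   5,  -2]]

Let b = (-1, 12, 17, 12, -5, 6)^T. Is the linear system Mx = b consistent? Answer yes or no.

yes

Row reduce the augmented matrix [M | b].
R2 ← R2 + (1/2)·R1: [0, 5, -5/2, 1/2, 7/2, 23/2]
R3 ← R3 − (2)·R1: [0, 5, 11, 2, 5, 19]
R4 ← R4 − (5/2)·R1: [0, 6, 29/2, 1/2, 9/2, 29/2]
R5 ← R5 + (2)·R1: [0, -2, -2, -2, -1, -7]
R6 ← R6 − (1/2)·R1: [0, -2, 11/2, 11/2, -3/2, 13/2]
R3 ← R3 − R2: [0, 0, 27/2, 3/2, 3/2, 15/2]
R4 ← R4 − (6/5)·R2: [0, 0, 35/2, -1/10, 3/10, 7/10]
R5 ← R5 + (2/5)·R2: [0, 0, -3, -9/5, 2/5, -12/5]
R6 ← R6 + (2/5)·R2: [0, 0, 9/2, 57/10, -1/10, 111/10]
R4 ← R4 − (35/27)·R3: [0, 0, 0, -92/45, -74/45, -406/45]
R5 ← R5 + (2/9)·R3: [0, 0, 0, -22/15, 11/15, -11/15]
R6 ← R6 − (1/3)·R3: [0, 0, 0, 26/5, -3/5, 43/5]
R5 ← R5 − (33/46)·R4: [0, 0, 0, 0, 44/23, 132/23]
R6 ← R6 + (117/46)·R4: [0, 0, 0, 0, -110/23, -330/23]
R6 ← R6 + (5/2)·R5: [0, 0, 0, 0, 0, 0]
The echelon form has 5 nonzero rows, and every pivot lies in the first 5 columns, so rank(M) = rank([M|b]) = 5.
The system is consistent.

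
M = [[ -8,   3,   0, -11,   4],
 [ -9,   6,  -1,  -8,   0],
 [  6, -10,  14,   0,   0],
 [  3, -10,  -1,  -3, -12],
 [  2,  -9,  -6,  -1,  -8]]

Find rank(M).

5

Row reduce to echelon form.
R2 ← R2 − (9/8)·R1: [0, 21/8, -1, 35/8, -9/2]
R3 ← R3 + (3/4)·R1: [0, -31/4, 14, -33/4, 3]
R4 ← R4 + (3/8)·R1: [0, -71/8, -1, -57/8, -21/2]
R5 ← R5 + (1/4)·R1: [0, -33/4, -6, -15/4, -7]
R3 ← R3 + (62/21)·R2: [0, 0, 232/21, 14/3, -72/7]
R4 ← R4 + (71/21)·R2: [0, 0, -92/21, 23/3, -180/7]
R5 ← R5 + (22/7)·R2: [0, 0, -64/7, 10, -148/7]
R4 ← R4 + (23/58)·R3: [0, 0, 0, 276/29, -864/29]
R5 ← R5 + (24/29)·R3: [0, 0, 0, 402/29, -860/29]
R5 ← R5 − (67/46)·R4: [0, 0, 0, 0, 316/23]
Echelon form has 5 nonzero rows, so rank(M) = 5.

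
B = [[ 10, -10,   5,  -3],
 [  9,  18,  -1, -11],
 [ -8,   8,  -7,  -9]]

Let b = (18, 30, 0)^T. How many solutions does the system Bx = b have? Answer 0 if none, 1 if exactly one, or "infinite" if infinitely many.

infinite

Row reduce the augmented matrix [B | b].
R2 ← R2 − (9/10)·R1: [0, 27, -11/2, -83/10, 69/5]
R3 ← R3 + (4/5)·R1: [0, 0, -3, -57/5, 72/5]
The echelon form has 3 nonzero rows, and every pivot lies in the first 4 columns, so rank(B) = rank([B|b]) = 3.
The system is consistent.
rank = 3 < 4 unknowns, so there are infinitely many solutions.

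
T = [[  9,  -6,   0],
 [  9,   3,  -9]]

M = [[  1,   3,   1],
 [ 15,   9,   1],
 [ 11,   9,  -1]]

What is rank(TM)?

2

First compute TM:
[[-81, -27,   3],
 [-45, -27,  21]]
Now row reduce the product.
R2 ← R2 − (5/9)·R1: [0, -12, 58/3]
2 nonzero rows, so rank(TM) = 2.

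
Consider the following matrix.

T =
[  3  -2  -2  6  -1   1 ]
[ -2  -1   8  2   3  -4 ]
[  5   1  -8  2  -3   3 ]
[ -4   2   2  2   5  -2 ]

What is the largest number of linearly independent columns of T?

4

Row reduce to echelon form.
R2 ← R2 + (2/3)·R1: [0, -7/3, 20/3, 6, 7/3, -10/3]
R3 ← R3 − (5/3)·R1: [0, 13/3, -14/3, -8, -4/3, 4/3]
R4 ← R4 + (4/3)·R1: [0, -2/3, -2/3, 10, 11/3, -2/3]
R3 ← R3 + (13/7)·R2: [0, 0, 54/7, 22/7, 3, -34/7]
R4 ← R4 − (2/7)·R2: [0, 0, -18/7, 58/7, 3, 2/7]
R4 ← R4 + (1/3)·R3: [0, 0, 0, 28/3, 4, -4/3]
Echelon form has 4 nonzero rows, so rank(T) = 4.
The rank gives the maximum number of linearly independent columns: 4.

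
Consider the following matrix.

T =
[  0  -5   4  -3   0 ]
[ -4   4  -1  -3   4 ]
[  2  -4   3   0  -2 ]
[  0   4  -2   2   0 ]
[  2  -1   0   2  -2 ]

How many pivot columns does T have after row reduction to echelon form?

3

Row reduce to echelon form.
Swap R1 ↔ R2
R3 ← R3 + (1/2)·R1: [0, -2, 5/2, -3/2, 0]
R5 ← R5 + (1/2)·R1: [0, 1, -1/2, 1/2, 0]
R3 ← R3 − (2/5)·R2: [0, 0, 9/10, -3/10, 0]
R4 ← R4 + (4/5)·R2: [0, 0, 6/5, -2/5, 0]
R5 ← R5 + (1/5)·R2: [0, 0, 3/10, -1/10, 0]
R4 ← R4 − (4/3)·R3: [0, 0, 0, 0, 0]
R5 ← R5 − (1/3)·R3: [0, 0, 0, 0, 0]
Echelon form has 3 nonzero rows, so rank(T) = 3.
Each nonzero row contributes one pivot column: 3 pivot columns.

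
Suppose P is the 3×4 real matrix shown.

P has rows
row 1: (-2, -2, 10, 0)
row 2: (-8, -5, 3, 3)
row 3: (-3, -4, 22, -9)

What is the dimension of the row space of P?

3

Row reduce to echelon form.
R2 ← R2 − (4)·R1: [0, 3, -37, 3]
R3 ← R3 − (3/2)·R1: [0, -1, 7, -9]
R3 ← R3 + (1/3)·R2: [0, 0, -16/3, -8]
Echelon form has 3 nonzero rows, so rank(P) = 3.
The row space has dimension equal to the rank: 3.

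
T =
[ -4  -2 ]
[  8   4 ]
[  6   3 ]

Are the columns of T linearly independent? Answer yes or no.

Row reduce T to echelon form.
R2 ← R2 + (2)·R1: [0, 0]
R3 ← R3 + (3/2)·R1: [0, 0]
1 pivot among 2 columns.
Only 1 < 2 pivot columns, so the columns are linearly dependent.

no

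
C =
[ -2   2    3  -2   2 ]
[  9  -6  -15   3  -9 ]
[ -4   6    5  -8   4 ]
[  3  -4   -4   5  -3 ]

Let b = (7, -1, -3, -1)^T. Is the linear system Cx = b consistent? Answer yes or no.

no

Row reduce the augmented matrix [C | b].
R2 ← R2 + (9/2)·R1: [0, 3, -3/2, -6, 0, 61/2]
R3 ← R3 − (2)·R1: [0, 2, -1, -4, 0, -17]
R4 ← R4 + (3/2)·R1: [0, -1, 1/2, 2, 0, 19/2]
R3 ← R3 − (2/3)·R2: [0, 0, 0, 0, 0, -112/3]
R4 ← R4 + (1/3)·R2: [0, 0, 0, 0, 0, 59/3]
R4 ← R4 + (59/112)·R3: [0, 0, 0, 0, 0, 0]
The echelon form has 3 nonzero rows; the last pivot sits in the augmented column, so rank(C) = 2 but rank([C|b]) = 3.
Since the ranks differ, the system is inconsistent.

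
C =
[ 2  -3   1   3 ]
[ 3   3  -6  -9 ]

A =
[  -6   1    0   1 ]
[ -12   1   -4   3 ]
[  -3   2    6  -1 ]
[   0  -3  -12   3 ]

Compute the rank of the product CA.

2

First compute CA:
[[ 21,  -8, -18,   1],
 [-36,  21,  60,  -9]]
Now row reduce the product.
R2 ← R2 + (12/7)·R1: [0, 51/7, 204/7, -51/7]
2 nonzero rows, so rank(CA) = 2.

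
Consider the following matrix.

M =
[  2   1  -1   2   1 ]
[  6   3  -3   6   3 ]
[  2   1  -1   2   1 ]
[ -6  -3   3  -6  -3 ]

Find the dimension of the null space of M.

Row reduce to echelon form.
R2 ← R2 − (3)·R1: [0, 0, 0, 0, 0]
R3 ← R3 − R1: [0, 0, 0, 0, 0]
R4 ← R4 + (3)·R1: [0, 0, 0, 0, 0]
1 nonzero row, so rank(M) = 1.
M has 5 columns; by rank–nullity, nullity = 5 − 1 = 4.

4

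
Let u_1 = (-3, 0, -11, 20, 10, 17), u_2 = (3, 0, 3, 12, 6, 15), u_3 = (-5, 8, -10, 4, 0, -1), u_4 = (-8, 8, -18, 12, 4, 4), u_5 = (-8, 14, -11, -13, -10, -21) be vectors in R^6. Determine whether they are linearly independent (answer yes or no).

Form the matrix with these vectors as rows and row reduce.
R2 ← R2 + R1: [0, 0, -8, 32, 16, 32]
R3 ← R3 − (5/3)·R1: [0, 8, 25/3, -88/3, -50/3, -88/3]
R4 ← R4 − (8/3)·R1: [0, 8, 34/3, -124/3, -68/3, -124/3]
R5 ← R5 − (8/3)·R1: [0, 14, 55/3, -199/3, -110/3, -199/3]
Swap R2 ↔ R3
R4 ← R4 − R2: [0, 0, 3, -12, -6, -12]
R5 ← R5 − (7/4)·R2: [0, 0, 15/4, -15, -15/2, -15]
R4 ← R4 + (3/8)·R3: [0, 0, 0, 0, 0, 0]
R5 ← R5 + (15/32)·R3: [0, 0, 0, 0, 0, 0]
3 nonzero rows, so the 5 vectors span a space of dimension 3.
Since 3 < 5, the vectors are linearly dependent.

no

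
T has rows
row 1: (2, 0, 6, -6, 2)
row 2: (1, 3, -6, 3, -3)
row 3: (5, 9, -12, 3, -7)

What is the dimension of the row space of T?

2

Row reduce to echelon form.
R2 ← R2 − (1/2)·R1: [0, 3, -9, 6, -4]
R3 ← R3 − (5/2)·R1: [0, 9, -27, 18, -12]
R3 ← R3 − (3)·R2: [0, 0, 0, 0, 0]
Echelon form has 2 nonzero rows, so rank(T) = 2.
The row space has dimension equal to the rank: 2.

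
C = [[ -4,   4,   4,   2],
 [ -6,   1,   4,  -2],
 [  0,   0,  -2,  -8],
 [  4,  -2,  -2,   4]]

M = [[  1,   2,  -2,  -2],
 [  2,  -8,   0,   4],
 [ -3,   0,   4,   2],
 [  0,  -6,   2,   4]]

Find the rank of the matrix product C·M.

First compute CM:
[[ -8, -52,  28,  40],
 [-16,  -8,  24,  16],
 [  6,  48, -24, -36],
 [  6,   0,  -8,  -4]]
Now row reduce the product.
R2 ← R2 − (2)·R1: [0, 96, -32, -64]
R3 ← R3 + (3/4)·R1: [0, 9, -3, -6]
R4 ← R4 + (3/4)·R1: [0, -39, 13, 26]
R3 ← R3 − (3/32)·R2: [0, 0, 0, 0]
R4 ← R4 + (13/32)·R2: [0, 0, 0, 0]
2 nonzero rows, so rank(CM) = 2.

2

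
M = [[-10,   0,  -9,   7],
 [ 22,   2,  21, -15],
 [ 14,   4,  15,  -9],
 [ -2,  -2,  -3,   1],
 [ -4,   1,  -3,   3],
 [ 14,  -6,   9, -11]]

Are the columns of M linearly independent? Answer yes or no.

Row reduce M to echelon form.
R2 ← R2 + (11/5)·R1: [0, 2, 6/5, 2/5]
R3 ← R3 + (7/5)·R1: [0, 4, 12/5, 4/5]
R4 ← R4 − (1/5)·R1: [0, -2, -6/5, -2/5]
R5 ← R5 − (2/5)·R1: [0, 1, 3/5, 1/5]
R6 ← R6 + (7/5)·R1: [0, -6, -18/5, -6/5]
R3 ← R3 − (2)·R2: [0, 0, 0, 0]
R4 ← R4 + R2: [0, 0, 0, 0]
R5 ← R5 − (1/2)·R2: [0, 0, 0, 0]
R6 ← R6 + (3)·R2: [0, 0, 0, 0]
2 pivots among 4 columns.
Only 2 < 4 pivot columns, so the columns are linearly dependent.

no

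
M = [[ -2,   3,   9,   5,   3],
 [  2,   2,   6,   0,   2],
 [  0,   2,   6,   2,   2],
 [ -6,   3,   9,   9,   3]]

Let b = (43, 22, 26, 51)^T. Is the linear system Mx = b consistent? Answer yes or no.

yes

Row reduce the augmented matrix [M | b].
R2 ← R2 + R1: [0, 5, 15, 5, 5, 65]
R4 ← R4 − (3)·R1: [0, -6, -18, -6, -6, -78]
R3 ← R3 − (2/5)·R2: [0, 0, 0, 0, 0, 0]
R4 ← R4 + (6/5)·R2: [0, 0, 0, 0, 0, 0]
The echelon form has 2 nonzero rows, and every pivot lies in the first 5 columns, so rank(M) = rank([M|b]) = 2.
The system is consistent.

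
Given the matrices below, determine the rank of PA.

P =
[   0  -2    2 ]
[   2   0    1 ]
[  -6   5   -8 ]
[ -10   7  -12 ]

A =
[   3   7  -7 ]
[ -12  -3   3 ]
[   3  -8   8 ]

First compute PA:
[[ 30, -10,  10],
 [  9,   6,  -6],
 [-102,   7,  -7],
 [-150,   5,  -5]]
Now row reduce the product.
R2 ← R2 − (3/10)·R1: [0, 9, -9]
R3 ← R3 + (17/5)·R1: [0, -27, 27]
R4 ← R4 + (5)·R1: [0, -45, 45]
R3 ← R3 + (3)·R2: [0, 0, 0]
R4 ← R4 + (5)·R2: [0, 0, 0]
2 nonzero rows, so rank(PA) = 2.

2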